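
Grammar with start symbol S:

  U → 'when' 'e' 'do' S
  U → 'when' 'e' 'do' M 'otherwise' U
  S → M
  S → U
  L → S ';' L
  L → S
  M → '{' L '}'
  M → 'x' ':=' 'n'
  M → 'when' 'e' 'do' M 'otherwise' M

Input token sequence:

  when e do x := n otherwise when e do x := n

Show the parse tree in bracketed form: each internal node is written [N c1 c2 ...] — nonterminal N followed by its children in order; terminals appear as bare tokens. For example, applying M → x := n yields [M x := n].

S
U
when e do M otherwise U
when e do x := n otherwise U
when e do x := n otherwise when e do S
when e do x := n otherwise when e do M
when e do x := n otherwise when e do x := n

[S [U when e do [M x := n] otherwise [U when e do [S [M x := n]]]]]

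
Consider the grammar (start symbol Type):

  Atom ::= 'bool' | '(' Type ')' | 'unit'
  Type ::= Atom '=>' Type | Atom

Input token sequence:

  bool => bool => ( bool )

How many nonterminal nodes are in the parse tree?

8

[Type [Atom bool] => [Type [Atom bool] => [Type [Atom ( [Type [Atom bool]] )]]]]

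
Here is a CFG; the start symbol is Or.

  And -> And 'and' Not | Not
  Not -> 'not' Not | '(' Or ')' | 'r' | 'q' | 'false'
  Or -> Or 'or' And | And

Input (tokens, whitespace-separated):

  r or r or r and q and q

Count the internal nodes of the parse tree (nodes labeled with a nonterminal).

13

[Or [Or [Or [And [Not r]]] or [And [Not r]]] or [And [And [And [Not r]] and [Not q]] and [Not q]]]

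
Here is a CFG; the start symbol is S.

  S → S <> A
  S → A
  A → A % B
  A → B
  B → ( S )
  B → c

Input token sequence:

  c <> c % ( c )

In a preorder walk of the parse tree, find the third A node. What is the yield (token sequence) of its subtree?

[S [S [A [B c]]] <> [A [A [B c]] % [B ( [S [A [B c]]] )]]]

c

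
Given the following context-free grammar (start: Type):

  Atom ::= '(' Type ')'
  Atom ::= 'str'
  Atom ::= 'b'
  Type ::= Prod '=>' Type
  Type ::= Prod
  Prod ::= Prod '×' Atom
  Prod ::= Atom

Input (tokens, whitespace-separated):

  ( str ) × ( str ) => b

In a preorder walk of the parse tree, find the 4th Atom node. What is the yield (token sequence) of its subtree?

str

[Type [Prod [Prod [Atom ( [Type [Prod [Atom str]]] )]] × [Atom ( [Type [Prod [Atom str]]] )]] => [Type [Prod [Atom b]]]]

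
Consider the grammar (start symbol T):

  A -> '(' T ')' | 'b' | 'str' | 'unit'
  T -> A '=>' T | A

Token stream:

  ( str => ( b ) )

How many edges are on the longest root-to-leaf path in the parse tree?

7

[T [A ( [T [A str] => [T [A ( [T [A b]] )]]] )]]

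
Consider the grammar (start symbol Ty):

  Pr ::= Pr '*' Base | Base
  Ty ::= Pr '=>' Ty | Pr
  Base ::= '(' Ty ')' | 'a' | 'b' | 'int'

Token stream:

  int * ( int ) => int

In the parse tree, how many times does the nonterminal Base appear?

4

[Ty [Pr [Pr [Base int]] * [Base ( [Ty [Pr [Base int]]] )]] => [Ty [Pr [Base int]]]]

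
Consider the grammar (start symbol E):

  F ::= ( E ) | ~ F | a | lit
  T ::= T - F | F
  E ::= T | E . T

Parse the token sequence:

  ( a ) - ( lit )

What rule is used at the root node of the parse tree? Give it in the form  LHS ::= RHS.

E ::= T

[E [T [T [F ( [E [T [F a]]] )]] - [F ( [E [T [F lit]]] )]]]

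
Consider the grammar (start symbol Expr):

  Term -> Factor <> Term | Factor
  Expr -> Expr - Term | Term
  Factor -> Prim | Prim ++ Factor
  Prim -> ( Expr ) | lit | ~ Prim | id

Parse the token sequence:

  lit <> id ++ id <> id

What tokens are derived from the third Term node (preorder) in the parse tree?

[Expr [Term [Factor [Prim lit]] <> [Term [Factor [Prim id] ++ [Factor [Prim id]]] <> [Term [Factor [Prim id]]]]]]

id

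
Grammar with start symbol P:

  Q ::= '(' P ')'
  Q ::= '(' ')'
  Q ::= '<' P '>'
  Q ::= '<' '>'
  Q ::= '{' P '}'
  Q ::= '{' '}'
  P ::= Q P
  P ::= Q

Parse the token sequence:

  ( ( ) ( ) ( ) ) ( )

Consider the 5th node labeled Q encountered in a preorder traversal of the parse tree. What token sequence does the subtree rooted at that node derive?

[P [Q ( [P [Q ( )] [P [Q ( )] [P [Q ( )]]]] )] [P [Q ( )]]]

( )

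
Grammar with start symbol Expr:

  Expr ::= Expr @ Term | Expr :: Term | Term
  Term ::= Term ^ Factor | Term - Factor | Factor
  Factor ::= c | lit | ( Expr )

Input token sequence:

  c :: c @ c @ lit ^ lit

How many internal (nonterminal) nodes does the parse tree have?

[Expr [Expr [Expr [Expr [Term [Factor c]]] :: [Term [Factor c]]] @ [Term [Factor c]]] @ [Term [Term [Factor lit]] ^ [Factor lit]]]

14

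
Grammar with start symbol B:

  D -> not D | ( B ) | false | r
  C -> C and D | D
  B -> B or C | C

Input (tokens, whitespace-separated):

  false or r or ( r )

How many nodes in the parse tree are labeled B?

[B [B [B [C [D false]]] or [C [D r]]] or [C [D ( [B [C [D r]]] )]]]

4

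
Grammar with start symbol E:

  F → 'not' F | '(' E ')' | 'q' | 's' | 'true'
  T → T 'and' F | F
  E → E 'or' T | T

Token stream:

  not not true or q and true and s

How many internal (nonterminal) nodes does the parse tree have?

[E [E [T [F not [F not [F true]]]]] or [T [T [T [F q]] and [F true]] and [F s]]]

12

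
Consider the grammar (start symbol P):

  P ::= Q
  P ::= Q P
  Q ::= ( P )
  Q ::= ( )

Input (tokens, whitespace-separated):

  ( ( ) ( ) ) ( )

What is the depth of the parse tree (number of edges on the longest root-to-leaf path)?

5

[P [Q ( [P [Q ( )] [P [Q ( )]]] )] [P [Q ( )]]]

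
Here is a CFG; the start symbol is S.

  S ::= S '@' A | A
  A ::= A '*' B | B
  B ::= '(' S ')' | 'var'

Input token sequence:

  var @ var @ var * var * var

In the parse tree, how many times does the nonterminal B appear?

5

[S [S [S [A [B var]]] @ [A [B var]]] @ [A [A [A [B var]] * [B var]] * [B var]]]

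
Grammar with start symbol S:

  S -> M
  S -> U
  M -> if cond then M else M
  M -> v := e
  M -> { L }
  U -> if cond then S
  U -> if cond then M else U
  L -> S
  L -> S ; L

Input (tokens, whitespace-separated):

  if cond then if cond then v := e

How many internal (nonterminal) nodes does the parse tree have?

[S [U if cond then [S [U if cond then [S [M v := e]]]]]]

6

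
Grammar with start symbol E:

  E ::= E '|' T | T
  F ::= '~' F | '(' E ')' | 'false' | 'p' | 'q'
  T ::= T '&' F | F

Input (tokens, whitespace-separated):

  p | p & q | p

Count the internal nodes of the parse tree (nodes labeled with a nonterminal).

11

[E [E [E [T [F p]]] | [T [T [F p]] & [F q]]] | [T [F p]]]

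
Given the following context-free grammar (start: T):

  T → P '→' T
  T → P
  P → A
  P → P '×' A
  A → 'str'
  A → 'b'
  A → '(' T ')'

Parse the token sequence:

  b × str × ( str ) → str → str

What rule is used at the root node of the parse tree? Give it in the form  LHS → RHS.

T → P '→' T

[T [P [P [P [A b]] × [A str]] × [A ( [T [P [A str]]] )]] → [T [P [A str]] → [T [P [A str]]]]]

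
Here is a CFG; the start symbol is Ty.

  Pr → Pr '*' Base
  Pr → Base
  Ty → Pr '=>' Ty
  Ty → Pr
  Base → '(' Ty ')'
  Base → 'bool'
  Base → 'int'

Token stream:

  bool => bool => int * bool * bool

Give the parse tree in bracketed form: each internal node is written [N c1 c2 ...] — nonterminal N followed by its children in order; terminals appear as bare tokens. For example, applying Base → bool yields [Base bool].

Ty
Pr => Ty
Base => Ty
bool => Ty
bool => Pr => Ty
bool => Base => Ty
bool => bool => Ty
bool => bool => Pr
bool => bool => Pr * Base
bool => bool => Pr * Base * Base
bool => bool => Base * Base * Base
bool => bool => int * Base * Base
bool => bool => int * bool * Base
bool => bool => int * bool * bool

[Ty [Pr [Base bool]] => [Ty [Pr [Base bool]] => [Ty [Pr [Pr [Pr [Base int]] * [Base bool]] * [Base bool]]]]]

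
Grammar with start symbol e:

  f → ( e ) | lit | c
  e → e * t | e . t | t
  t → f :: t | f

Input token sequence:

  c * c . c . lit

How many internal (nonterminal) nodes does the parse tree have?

12

[e [e [e [e [t [f c]]] * [t [f c]]] . [t [f c]]] . [t [f lit]]]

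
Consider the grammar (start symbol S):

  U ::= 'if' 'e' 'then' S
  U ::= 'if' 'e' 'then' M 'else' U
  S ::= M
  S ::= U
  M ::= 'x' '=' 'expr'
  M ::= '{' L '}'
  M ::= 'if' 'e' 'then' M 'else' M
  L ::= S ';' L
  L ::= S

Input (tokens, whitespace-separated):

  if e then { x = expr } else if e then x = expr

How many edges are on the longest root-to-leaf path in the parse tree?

[S [U if e then [M { [L [S [M x = expr]]] }] else [U if e then [S [M x = expr]]]]]

6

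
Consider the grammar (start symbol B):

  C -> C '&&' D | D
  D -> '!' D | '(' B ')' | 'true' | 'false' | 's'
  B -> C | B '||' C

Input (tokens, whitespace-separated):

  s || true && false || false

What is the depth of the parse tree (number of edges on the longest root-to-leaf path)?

[B [B [B [C [D s]]] || [C [C [D true]] && [D false]]] || [C [D false]]]

5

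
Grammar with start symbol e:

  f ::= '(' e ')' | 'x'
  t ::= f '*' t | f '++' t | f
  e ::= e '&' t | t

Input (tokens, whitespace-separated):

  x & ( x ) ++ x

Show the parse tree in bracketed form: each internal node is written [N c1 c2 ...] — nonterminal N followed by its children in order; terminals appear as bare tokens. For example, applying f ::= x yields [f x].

[e [e [t [f x]]] & [t [f ( [e [t [f x]]] )] ++ [t [f x]]]]

e
e & t
t & t
f & t
x & t
x & f ++ t
x & ( e ) ++ t
x & ( t ) ++ t
x & ( f ) ++ t
x & ( x ) ++ t
x & ( x ) ++ f
x & ( x ) ++ x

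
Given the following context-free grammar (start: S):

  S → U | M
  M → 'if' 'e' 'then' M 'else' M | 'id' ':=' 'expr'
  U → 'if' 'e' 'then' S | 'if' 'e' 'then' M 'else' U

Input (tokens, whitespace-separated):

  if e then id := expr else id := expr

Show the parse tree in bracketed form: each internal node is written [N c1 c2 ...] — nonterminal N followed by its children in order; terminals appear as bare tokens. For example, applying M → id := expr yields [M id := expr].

S
M
if e then M else M
if e then id := expr else M
if e then id := expr else id := expr

[S [M if e then [M id := expr] else [M id := expr]]]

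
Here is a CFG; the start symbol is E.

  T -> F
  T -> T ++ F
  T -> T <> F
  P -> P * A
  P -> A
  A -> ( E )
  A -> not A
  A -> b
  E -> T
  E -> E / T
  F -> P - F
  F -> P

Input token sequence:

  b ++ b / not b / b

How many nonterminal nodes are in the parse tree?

[E [E [E [T [T [F [P [A b]]]] ++ [F [P [A b]]]]] / [T [F [P [A not [A b]]]]]] / [T [F [P [A b]]]]]

20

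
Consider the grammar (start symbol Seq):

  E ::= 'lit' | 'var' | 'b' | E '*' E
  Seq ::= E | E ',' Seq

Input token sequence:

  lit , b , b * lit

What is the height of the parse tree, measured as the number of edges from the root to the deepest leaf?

5

[Seq [E lit] , [Seq [E b] , [Seq [E [E b] * [E lit]]]]]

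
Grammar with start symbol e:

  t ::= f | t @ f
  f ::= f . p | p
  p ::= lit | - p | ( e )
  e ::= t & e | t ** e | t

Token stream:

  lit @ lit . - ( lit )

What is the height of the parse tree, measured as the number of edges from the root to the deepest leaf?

[e [t [t [f [p lit]]] @ [f [f [p lit]] . [p - [p ( [e [t [f [p lit]]]] )]]]]]

9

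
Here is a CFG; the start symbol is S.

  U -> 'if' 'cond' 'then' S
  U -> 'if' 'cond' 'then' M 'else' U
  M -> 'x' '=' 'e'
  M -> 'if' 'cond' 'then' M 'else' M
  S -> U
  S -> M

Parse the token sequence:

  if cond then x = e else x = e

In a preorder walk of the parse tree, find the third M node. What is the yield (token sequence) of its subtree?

[S [M if cond then [M x = e] else [M x = e]]]

x = e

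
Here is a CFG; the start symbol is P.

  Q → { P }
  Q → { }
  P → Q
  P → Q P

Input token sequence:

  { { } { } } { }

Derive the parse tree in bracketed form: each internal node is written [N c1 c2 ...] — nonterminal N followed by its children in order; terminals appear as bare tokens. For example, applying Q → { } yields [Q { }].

[P [Q { [P [Q { }] [P [Q { }]]] }] [P [Q { }]]]

P
Q P
{ P } P
{ Q P } P
{ { } P } P
{ { } Q } P
{ { } { } } P
{ { } { } } Q
{ { } { } } { }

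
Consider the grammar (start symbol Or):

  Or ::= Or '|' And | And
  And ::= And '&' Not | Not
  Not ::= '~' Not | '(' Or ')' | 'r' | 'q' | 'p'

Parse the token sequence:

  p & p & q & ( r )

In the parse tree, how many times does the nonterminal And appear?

[Or [And [And [And [And [Not p]] & [Not p]] & [Not q]] & [Not ( [Or [And [Not r]]] )]]]

5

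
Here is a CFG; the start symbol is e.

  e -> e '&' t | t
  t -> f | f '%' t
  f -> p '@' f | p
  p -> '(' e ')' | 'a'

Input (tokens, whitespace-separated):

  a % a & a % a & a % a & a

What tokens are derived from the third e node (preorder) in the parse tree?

a % a & a % a

[e [e [e [e [t [f [p a]] % [t [f [p a]]]]] & [t [f [p a]] % [t [f [p a]]]]] & [t [f [p a]] % [t [f [p a]]]]] & [t [f [p a]]]]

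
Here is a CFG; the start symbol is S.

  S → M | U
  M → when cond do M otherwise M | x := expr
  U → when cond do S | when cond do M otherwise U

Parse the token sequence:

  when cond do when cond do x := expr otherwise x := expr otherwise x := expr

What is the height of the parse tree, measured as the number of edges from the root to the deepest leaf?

4

[S [M when cond do [M when cond do [M x := expr] otherwise [M x := expr]] otherwise [M x := expr]]]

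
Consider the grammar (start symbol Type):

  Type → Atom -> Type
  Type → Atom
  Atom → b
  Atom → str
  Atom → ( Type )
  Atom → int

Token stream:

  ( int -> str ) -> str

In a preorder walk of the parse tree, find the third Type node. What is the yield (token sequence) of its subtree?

str

[Type [Atom ( [Type [Atom int] -> [Type [Atom str]]] )] -> [Type [Atom str]]]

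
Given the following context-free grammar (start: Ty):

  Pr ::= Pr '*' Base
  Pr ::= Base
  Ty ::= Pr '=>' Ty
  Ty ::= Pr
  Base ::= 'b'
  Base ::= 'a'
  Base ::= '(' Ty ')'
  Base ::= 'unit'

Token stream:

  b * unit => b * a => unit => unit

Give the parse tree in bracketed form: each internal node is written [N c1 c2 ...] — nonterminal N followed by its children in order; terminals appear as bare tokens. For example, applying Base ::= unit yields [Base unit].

[Ty [Pr [Pr [Base b]] * [Base unit]] => [Ty [Pr [Pr [Base b]] * [Base a]] => [Ty [Pr [Base unit]] => [Ty [Pr [Base unit]]]]]]

Ty
Pr => Ty
Pr * Base => Ty
Base * Base => Ty
b * Base => Ty
b * unit => Ty
b * unit => Pr => Ty
b * unit => Pr * Base => Ty
b * unit => Base * Base => Ty
b * unit => b * Base => Ty
b * unit => b * a => Ty
b * unit => b * a => Pr => Ty
b * unit => b * a => Base => Ty
b * unit => b * a => unit => Ty
b * unit => b * a => unit => Pr
b * unit => b * a => unit => Base
b * unit => b * a => unit => unit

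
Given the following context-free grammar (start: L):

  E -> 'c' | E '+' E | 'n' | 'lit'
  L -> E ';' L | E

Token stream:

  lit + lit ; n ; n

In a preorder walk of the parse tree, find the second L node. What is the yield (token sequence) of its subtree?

[L [E [E lit] + [E lit]] ; [L [E n] ; [L [E n]]]]

n ; n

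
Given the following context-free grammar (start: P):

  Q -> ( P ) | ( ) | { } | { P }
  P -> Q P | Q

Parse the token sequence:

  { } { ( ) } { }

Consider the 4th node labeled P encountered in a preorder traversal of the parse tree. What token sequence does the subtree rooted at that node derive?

{ }

[P [Q { }] [P [Q { [P [Q ( )]] }] [P [Q { }]]]]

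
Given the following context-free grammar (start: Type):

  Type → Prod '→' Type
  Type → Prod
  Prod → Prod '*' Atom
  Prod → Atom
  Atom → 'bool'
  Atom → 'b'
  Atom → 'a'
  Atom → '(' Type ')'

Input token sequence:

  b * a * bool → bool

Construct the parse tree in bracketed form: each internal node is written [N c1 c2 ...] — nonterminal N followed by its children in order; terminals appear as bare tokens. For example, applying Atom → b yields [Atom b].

Type
Prod → Type
Prod * Atom → Type
Prod * Atom * Atom → Type
Atom * Atom * Atom → Type
b * Atom * Atom → Type
b * a * Atom → Type
b * a * bool → Type
b * a * bool → Prod
b * a * bool → Atom
b * a * bool → bool

[Type [Prod [Prod [Prod [Atom b]] * [Atom a]] * [Atom bool]] → [Type [Prod [Atom bool]]]]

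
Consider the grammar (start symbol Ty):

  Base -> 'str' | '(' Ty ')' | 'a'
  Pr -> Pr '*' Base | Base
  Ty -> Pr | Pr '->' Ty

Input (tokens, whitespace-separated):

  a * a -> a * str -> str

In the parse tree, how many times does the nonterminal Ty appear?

3

[Ty [Pr [Pr [Base a]] * [Base a]] -> [Ty [Pr [Pr [Base a]] * [Base str]] -> [Ty [Pr [Base str]]]]]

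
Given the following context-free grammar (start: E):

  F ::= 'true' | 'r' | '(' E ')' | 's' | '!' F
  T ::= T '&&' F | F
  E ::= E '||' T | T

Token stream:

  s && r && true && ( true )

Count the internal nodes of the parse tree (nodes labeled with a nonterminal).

[E [T [T [T [T [F s]] && [F r]] && [F true]] && [F ( [E [T [F true]]] )]]]

12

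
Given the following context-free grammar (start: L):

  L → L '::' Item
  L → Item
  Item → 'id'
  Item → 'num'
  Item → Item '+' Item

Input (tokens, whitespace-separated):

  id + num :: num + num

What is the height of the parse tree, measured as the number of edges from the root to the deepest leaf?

[L [L [Item [Item id] + [Item num]]] :: [Item [Item num] + [Item num]]]

4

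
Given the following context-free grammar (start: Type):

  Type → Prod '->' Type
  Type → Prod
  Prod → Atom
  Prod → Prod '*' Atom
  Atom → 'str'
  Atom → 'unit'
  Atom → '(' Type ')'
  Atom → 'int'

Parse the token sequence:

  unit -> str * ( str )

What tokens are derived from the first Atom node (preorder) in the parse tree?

unit

[Type [Prod [Atom unit]] -> [Type [Prod [Prod [Atom str]] * [Atom ( [Type [Prod [Atom str]]] )]]]]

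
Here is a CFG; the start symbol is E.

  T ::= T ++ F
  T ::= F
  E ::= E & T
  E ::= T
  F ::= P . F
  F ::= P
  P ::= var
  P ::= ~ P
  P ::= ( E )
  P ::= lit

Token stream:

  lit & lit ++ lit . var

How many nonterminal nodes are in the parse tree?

[E [E [T [F [P lit]]]] & [T [T [F [P lit]]] ++ [F [P lit] . [F [P var]]]]]

13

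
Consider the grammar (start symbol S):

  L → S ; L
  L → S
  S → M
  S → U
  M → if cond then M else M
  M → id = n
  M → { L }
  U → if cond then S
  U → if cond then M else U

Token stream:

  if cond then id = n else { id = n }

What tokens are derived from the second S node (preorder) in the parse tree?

[S [M if cond then [M id = n] else [M { [L [S [M id = n]]] }]]]

id = n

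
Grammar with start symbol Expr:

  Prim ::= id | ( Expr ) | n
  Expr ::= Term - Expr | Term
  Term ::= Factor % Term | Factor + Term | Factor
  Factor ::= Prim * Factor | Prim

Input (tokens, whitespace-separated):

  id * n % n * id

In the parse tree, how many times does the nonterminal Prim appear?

[Expr [Term [Factor [Prim id] * [Factor [Prim n]]] % [Term [Factor [Prim n] * [Factor [Prim id]]]]]]

4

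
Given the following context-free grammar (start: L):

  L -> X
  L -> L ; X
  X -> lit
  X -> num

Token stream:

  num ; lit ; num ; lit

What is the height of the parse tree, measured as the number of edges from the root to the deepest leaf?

[L [L [L [L [X num]] ; [X lit]] ; [X num]] ; [X lit]]

5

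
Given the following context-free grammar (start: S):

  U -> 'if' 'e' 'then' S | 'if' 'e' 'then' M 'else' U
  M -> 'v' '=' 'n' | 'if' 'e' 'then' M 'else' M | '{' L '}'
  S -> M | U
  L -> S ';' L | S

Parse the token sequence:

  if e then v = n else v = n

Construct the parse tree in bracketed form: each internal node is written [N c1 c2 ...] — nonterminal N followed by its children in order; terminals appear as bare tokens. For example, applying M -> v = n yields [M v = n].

S
M
if e then M else M
if e then v = n else M
if e then v = n else v = n

[S [M if e then [M v = n] else [M v = n]]]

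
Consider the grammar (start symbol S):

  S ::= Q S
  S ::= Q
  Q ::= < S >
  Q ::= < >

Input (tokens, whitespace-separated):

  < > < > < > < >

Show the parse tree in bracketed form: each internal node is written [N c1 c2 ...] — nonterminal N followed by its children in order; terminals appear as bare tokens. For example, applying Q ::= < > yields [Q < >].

[S [Q < >] [S [Q < >] [S [Q < >] [S [Q < >]]]]]

S
Q S
< > S
< > Q S
< > < > S
< > < > Q S
< > < > < > S
< > < > < > Q
< > < > < > < >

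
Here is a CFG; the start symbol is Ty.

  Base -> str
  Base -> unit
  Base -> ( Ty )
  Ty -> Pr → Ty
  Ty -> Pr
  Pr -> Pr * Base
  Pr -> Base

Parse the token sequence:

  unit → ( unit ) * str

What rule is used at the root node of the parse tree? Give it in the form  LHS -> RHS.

Ty -> Pr → Ty

[Ty [Pr [Base unit]] → [Ty [Pr [Pr [Base ( [Ty [Pr [Base unit]]] )]] * [Base str]]]]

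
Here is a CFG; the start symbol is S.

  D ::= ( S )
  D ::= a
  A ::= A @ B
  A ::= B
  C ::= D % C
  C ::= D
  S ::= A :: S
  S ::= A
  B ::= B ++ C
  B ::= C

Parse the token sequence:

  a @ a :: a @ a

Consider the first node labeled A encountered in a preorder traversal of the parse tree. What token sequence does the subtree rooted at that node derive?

a @ a

[S [A [A [B [C [D a]]]] @ [B [C [D a]]]] :: [S [A [A [B [C [D a]]]] @ [B [C [D a]]]]]]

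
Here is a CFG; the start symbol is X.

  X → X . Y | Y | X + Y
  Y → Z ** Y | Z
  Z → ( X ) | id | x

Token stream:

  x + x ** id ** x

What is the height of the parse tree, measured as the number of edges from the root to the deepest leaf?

[X [X [Y [Z x]]] + [Y [Z x] ** [Y [Z id] ** [Y [Z x]]]]]

5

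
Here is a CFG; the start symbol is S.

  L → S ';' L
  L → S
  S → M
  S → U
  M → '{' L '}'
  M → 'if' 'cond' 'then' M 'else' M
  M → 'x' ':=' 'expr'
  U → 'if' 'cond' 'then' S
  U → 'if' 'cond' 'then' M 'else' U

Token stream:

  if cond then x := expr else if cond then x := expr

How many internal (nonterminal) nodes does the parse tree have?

[S [U if cond then [M x := expr] else [U if cond then [S [M x := expr]]]]]

6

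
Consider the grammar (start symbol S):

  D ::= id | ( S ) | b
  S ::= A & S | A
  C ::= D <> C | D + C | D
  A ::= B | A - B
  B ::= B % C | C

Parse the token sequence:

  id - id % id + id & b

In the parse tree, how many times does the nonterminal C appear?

[S [A [A [B [C [D id]]]] - [B [B [C [D id]]] % [C [D id] + [C [D id]]]]] & [S [A [B [C [D b]]]]]]

5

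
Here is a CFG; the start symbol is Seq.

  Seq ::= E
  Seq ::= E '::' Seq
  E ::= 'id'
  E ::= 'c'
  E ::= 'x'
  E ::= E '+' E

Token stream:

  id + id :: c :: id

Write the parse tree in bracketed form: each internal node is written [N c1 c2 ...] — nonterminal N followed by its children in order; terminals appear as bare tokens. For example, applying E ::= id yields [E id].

[Seq [E [E id] + [E id]] :: [Seq [E c] :: [Seq [E id]]]]

Seq
E :: Seq
E + E :: Seq
id + E :: Seq
id + id :: Seq
id + id :: E :: Seq
id + id :: c :: Seq
id + id :: c :: E
id + id :: c :: id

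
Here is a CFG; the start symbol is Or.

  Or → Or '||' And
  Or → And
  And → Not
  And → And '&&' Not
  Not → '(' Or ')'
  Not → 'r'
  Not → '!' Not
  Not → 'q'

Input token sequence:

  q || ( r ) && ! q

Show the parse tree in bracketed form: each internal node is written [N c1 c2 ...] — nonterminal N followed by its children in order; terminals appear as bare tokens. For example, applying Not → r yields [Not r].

Or
Or || And
And || And
Not || And
q || And
q || And && Not
q || Not && Not
q || ( Or ) && Not
q || ( And ) && Not
q || ( Not ) && Not
q || ( r ) && Not
q || ( r ) && ! Not
q || ( r ) && ! q

[Or [Or [And [Not q]]] || [And [And [Not ( [Or [And [Not r]]] )]] && [Not ! [Not q]]]]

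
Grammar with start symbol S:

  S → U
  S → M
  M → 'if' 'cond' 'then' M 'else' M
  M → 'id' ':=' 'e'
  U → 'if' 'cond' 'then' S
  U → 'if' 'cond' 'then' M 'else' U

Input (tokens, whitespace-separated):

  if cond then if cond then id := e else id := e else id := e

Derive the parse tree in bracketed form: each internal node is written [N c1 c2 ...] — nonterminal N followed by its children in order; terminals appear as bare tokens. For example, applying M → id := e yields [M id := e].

S
M
if cond then M else M
if cond then if cond then M else M else M
if cond then if cond then id := e else M else M
if cond then if cond then id := e else id := e else M
if cond then if cond then id := e else id := e else id := e

[S [M if cond then [M if cond then [M id := e] else [M id := e]] else [M id := e]]]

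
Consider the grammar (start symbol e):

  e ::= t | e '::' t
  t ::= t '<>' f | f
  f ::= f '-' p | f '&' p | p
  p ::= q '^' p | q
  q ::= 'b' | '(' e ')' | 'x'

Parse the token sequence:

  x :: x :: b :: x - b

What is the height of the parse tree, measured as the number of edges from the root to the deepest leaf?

8

[e [e [e [e [t [f [p [q x]]]]] :: [t [f [p [q x]]]]] :: [t [f [p [q b]]]]] :: [t [f [f [p [q x]]] - [p [q b]]]]]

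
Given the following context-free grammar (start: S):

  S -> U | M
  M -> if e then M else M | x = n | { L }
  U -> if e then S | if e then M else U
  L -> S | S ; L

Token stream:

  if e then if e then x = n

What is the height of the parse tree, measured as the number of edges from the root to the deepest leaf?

6

[S [U if e then [S [U if e then [S [M x = n]]]]]]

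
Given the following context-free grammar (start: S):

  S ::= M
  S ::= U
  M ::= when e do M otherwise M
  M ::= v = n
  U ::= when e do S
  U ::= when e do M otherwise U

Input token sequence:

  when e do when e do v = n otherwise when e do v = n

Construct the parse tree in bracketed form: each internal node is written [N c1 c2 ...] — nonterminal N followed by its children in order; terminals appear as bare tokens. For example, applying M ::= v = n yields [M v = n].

S
U
when e do S
when e do U
when e do when e do M otherwise U
when e do when e do v = n otherwise U
when e do when e do v = n otherwise when e do S
when e do when e do v = n otherwise when e do M
when e do when e do v = n otherwise when e do v = n

[S [U when e do [S [U when e do [M v = n] otherwise [U when e do [S [M v = n]]]]]]]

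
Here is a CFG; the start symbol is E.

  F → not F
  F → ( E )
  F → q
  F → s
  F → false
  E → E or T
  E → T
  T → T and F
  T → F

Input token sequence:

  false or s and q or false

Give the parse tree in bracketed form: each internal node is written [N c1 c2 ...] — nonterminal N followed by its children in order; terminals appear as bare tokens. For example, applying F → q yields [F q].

E
E or T
E or T or T
T or T or T
F or T or T
false or T or T
false or T and F or T
false or F and F or T
false or s and F or T
false or s and q or T
false or s and q or F
false or s and q or false

[E [E [E [T [F false]]] or [T [T [F s]] and [F q]]] or [T [F false]]]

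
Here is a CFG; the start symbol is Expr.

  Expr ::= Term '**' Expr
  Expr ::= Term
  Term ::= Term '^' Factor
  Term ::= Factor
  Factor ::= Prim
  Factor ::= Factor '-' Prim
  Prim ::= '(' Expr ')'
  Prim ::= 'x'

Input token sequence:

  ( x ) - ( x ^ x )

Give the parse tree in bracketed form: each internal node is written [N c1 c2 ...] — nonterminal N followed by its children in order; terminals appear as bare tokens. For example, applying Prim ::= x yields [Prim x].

Expr
Term
Factor
Factor - Prim
Prim - Prim
( Expr ) - Prim
( Term ) - Prim
( Factor ) - Prim
( Prim ) - Prim
( x ) - Prim
( x ) - ( Expr )
( x ) - ( Term )
( x ) - ( Term ^ Factor )
( x ) - ( Factor ^ Factor )
( x ) - ( Prim ^ Factor )
( x ) - ( x ^ Factor )
( x ) - ( x ^ Prim )
( x ) - ( x ^ x )

[Expr [Term [Factor [Factor [Prim ( [Expr [Term [Factor [Prim x]]]] )]] - [Prim ( [Expr [Term [Term [Factor [Prim x]]] ^ [Factor [Prim x]]]] )]]]]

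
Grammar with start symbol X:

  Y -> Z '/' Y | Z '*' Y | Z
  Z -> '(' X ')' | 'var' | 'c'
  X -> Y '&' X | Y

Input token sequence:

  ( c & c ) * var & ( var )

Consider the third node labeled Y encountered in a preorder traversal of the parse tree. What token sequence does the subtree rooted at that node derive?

c

[X [Y [Z ( [X [Y [Z c]] & [X [Y [Z c]]]] )] * [Y [Z var]]] & [X [Y [Z ( [X [Y [Z var]]] )]]]]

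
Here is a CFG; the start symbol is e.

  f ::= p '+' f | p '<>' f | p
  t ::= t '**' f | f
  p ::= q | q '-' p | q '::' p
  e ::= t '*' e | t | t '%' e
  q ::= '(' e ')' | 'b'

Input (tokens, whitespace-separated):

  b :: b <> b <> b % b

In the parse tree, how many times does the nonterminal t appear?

[e [t [f [p [q b] :: [p [q b]]] <> [f [p [q b]] <> [f [p [q b]]]]]] % [e [t [f [p [q b]]]]]]

2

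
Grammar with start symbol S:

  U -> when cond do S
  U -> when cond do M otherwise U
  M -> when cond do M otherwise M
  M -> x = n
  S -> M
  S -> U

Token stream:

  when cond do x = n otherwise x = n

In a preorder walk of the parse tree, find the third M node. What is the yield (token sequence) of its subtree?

[S [M when cond do [M x = n] otherwise [M x = n]]]

x = n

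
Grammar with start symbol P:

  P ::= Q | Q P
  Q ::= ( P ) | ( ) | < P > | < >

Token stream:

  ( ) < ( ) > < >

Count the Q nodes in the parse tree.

[P [Q ( )] [P [Q < [P [Q ( )]] >] [P [Q < >]]]]

4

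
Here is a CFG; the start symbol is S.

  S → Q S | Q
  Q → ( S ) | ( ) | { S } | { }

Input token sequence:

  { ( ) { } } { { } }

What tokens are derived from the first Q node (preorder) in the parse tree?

{ ( ) { } }

[S [Q { [S [Q ( )] [S [Q { }]]] }] [S [Q { [S [Q { }]] }]]]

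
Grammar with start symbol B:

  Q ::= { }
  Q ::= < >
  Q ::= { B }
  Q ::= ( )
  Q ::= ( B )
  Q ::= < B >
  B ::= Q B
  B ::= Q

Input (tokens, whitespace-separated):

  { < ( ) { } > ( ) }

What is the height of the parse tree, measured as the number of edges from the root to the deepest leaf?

[B [Q { [B [Q < [B [Q ( )] [B [Q { }]]] >] [B [Q ( )]]] }]]

7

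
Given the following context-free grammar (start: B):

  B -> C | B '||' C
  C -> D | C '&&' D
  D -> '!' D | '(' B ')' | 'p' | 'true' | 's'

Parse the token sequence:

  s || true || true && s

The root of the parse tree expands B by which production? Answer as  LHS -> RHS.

[B [B [B [C [D s]]] || [C [D true]]] || [C [C [D true]] && [D s]]]

B -> B '||' C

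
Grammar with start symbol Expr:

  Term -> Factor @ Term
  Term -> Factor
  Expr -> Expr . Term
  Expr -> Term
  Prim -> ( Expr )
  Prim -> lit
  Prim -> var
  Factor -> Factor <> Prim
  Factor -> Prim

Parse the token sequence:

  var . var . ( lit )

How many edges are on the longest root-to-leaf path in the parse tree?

[Expr [Expr [Expr [Term [Factor [Prim var]]]] . [Term [Factor [Prim var]]]] . [Term [Factor [Prim ( [Expr [Term [Factor [Prim lit]]]] )]]]]

8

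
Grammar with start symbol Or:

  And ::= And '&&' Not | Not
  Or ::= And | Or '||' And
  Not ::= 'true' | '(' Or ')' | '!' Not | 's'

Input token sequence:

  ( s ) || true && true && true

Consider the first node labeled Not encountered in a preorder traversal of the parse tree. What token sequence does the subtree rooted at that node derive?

( s )

[Or [Or [And [Not ( [Or [And [Not s]]] )]]] || [And [And [And [Not true]] && [Not true]] && [Not true]]]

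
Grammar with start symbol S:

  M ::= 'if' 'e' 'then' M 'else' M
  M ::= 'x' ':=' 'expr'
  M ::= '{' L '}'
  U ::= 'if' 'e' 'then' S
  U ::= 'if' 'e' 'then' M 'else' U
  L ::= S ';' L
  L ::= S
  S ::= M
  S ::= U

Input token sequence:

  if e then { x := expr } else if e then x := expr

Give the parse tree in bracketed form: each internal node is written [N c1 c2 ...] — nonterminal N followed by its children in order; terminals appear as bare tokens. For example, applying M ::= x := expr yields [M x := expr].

[S [U if e then [M { [L [S [M x := expr]]] }] else [U if e then [S [M x := expr]]]]]

S
U
if e then M else U
if e then { L } else U
if e then { S } else U
if e then { M } else U
if e then { x := expr } else U
if e then { x := expr } else if e then S
if e then { x := expr } else if e then M
if e then { x := expr } else if e then x := expr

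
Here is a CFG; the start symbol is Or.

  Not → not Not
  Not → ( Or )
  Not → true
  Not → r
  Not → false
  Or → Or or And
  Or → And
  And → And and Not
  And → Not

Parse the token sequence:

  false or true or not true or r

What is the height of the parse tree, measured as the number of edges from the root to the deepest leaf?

6

[Or [Or [Or [Or [And [Not false]]] or [And [Not true]]] or [And [Not not [Not true]]]] or [And [Not r]]]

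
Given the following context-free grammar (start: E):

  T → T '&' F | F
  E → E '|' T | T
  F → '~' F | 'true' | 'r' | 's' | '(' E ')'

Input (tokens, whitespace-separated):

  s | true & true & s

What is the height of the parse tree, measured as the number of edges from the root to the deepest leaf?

[E [E [T [F s]]] | [T [T [T [F true]] & [F true]] & [F s]]]

5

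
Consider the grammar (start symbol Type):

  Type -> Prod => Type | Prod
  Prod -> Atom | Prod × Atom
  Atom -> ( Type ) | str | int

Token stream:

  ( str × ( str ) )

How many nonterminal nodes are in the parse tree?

[Type [Prod [Atom ( [Type [Prod [Prod [Atom str]] × [Atom ( [Type [Prod [Atom str]]] )]]] )]]]

11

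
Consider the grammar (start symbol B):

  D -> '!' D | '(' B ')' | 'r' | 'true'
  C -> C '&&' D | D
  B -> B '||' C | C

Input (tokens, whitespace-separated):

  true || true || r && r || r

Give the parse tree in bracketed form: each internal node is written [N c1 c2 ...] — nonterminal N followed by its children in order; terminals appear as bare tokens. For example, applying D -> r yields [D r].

[B [B [B [B [C [D true]]] || [C [D true]]] || [C [C [D r]] && [D r]]] || [C [D r]]]

B
B || C
B || C || C
B || C || C || C
C || C || C || C
D || C || C || C
true || C || C || C
true || D || C || C
true || true || C || C
true || true || C && D || C
true || true || D && D || C
true || true || r && D || C
true || true || r && r || C
true || true || r && r || D
true || true || r && r || r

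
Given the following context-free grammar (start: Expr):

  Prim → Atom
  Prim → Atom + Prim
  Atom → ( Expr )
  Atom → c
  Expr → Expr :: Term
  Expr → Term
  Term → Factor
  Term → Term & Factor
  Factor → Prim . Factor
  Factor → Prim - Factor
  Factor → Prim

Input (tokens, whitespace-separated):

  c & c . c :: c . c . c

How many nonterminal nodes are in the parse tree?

[Expr [Expr [Term [Term [Factor [Prim [Atom c]]]] & [Factor [Prim [Atom c]] . [Factor [Prim [Atom c]]]]]] :: [Term [Factor [Prim [Atom c]] . [Factor [Prim [Atom c]] . [Factor [Prim [Atom c]]]]]]]

23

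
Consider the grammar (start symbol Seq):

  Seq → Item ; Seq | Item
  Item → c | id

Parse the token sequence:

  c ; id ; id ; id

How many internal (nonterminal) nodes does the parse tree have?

[Seq [Item c] ; [Seq [Item id] ; [Seq [Item id] ; [Seq [Item id]]]]]

8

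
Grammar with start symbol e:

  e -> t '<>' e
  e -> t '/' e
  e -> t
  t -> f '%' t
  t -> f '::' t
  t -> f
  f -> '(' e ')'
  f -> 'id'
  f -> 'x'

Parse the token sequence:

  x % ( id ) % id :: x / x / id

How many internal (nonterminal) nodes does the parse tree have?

18

[e [t [f x] % [t [f ( [e [t [f id]]] )] % [t [f id] :: [t [f x]]]]] / [e [t [f x]] / [e [t [f id]]]]]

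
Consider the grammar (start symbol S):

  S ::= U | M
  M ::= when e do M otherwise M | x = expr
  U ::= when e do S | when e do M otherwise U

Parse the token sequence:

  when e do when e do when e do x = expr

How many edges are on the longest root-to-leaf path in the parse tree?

8

[S [U when e do [S [U when e do [S [U when e do [S [M x = expr]]]]]]]]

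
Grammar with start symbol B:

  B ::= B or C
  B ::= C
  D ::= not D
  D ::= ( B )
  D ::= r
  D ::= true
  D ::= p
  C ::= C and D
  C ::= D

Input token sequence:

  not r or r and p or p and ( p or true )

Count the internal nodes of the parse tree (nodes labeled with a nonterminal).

20

[B [B [B [C [D not [D r]]]] or [C [C [D r]] and [D p]]] or [C [C [D p]] and [D ( [B [B [C [D p]]] or [C [D true]]] )]]]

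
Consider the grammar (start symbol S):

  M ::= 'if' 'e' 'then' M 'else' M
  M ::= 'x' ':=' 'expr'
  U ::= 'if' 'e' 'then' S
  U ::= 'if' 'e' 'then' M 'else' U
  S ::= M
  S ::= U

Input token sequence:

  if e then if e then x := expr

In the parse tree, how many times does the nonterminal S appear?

[S [U if e then [S [U if e then [S [M x := expr]]]]]]

3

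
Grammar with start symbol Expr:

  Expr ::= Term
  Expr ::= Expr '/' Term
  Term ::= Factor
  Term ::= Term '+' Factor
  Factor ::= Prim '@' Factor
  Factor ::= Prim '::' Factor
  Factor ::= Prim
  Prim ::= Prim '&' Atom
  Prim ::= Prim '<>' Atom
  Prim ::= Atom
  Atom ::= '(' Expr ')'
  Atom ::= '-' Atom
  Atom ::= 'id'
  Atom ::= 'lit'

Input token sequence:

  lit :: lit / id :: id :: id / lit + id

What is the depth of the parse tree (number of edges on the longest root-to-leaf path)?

8

[Expr [Expr [Expr [Term [Factor [Prim [Atom lit]] :: [Factor [Prim [Atom lit]]]]]] / [Term [Factor [Prim [Atom id]] :: [Factor [Prim [Atom id]] :: [Factor [Prim [Atom id]]]]]]] / [Term [Term [Factor [Prim [Atom lit]]]] + [Factor [Prim [Atom id]]]]]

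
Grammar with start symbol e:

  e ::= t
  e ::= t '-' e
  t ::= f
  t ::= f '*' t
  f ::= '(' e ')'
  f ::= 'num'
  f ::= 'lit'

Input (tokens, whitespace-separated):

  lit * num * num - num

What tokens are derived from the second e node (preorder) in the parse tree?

[e [t [f lit] * [t [f num] * [t [f num]]]] - [e [t [f num]]]]

num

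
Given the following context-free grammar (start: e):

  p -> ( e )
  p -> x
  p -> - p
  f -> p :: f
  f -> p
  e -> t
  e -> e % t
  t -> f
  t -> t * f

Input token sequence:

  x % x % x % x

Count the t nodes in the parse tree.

[e [e [e [e [t [f [p x]]]] % [t [f [p x]]]] % [t [f [p x]]]] % [t [f [p x]]]]

4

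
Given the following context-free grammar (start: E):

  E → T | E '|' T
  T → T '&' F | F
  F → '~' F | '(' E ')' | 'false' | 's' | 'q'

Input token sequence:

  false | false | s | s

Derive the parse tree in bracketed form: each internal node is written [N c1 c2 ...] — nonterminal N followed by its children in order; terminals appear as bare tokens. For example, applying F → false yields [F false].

E
E | T
E | T | T
E | T | T | T
T | T | T | T
F | T | T | T
false | T | T | T
false | F | T | T
false | false | T | T
false | false | F | T
false | false | s | T
false | false | s | F
false | false | s | s

[E [E [E [E [T [F false]]] | [T [F false]]] | [T [F s]]] | [T [F s]]]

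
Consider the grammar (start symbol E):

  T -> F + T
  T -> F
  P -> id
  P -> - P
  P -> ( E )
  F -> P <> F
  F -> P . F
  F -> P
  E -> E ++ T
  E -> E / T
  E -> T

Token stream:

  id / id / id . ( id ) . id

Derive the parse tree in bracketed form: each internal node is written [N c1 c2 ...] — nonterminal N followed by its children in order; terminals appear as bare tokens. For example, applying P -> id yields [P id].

[E [E [E [T [F [P id]]]] / [T [F [P id]]]] / [T [F [P id] . [F [P ( [E [T [F [P id]]]] )] . [F [P id]]]]]]

E
E / T
E / T / T
T / T / T
F / T / T
P / T / T
id / T / T
id / F / T
id / P / T
id / id / T
id / id / F
id / id / P . F
id / id / id . F
id / id / id . P . F
id / id / id . ( E ) . F
id / id / id . ( T ) . F
id / id / id . ( F ) . F
id / id / id . ( P ) . F
id / id / id . ( id ) . F
id / id / id . ( id ) . P
id / id / id . ( id ) . id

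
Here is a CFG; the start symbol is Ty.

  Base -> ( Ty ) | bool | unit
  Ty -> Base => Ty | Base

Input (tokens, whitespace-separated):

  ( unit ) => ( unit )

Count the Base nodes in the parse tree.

[Ty [Base ( [Ty [Base unit]] )] => [Ty [Base ( [Ty [Base unit]] )]]]

4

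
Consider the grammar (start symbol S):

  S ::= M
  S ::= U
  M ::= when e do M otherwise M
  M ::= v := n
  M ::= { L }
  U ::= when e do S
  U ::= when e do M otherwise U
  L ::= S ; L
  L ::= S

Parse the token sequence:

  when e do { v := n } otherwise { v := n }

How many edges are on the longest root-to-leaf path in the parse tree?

6

[S [M when e do [M { [L [S [M v := n]]] }] otherwise [M { [L [S [M v := n]]] }]]]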